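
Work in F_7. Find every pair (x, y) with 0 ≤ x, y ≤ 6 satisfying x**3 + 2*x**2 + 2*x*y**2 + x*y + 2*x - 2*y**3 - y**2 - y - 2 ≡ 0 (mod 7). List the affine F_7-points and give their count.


Affine F_7-points: {(0, 6), (1, 3), (3, 0), (4, 4), (4, 5), (6, 2)}; count = 6.

For each of the 49 pairs (x, y) ∈ F_7², evaluate f(x, y) mod 7. Record the zeros.
  x = 0: [0↦5, 1↦1, 2↦4, 3↦2, 4↦4, 5↦5, 6↦0]  zeros at y ∈ {6}
  x = 1: [0↦3, 1↦2, 2↦5, 3↦0, 4↦3, 5↦2, 6↦6]  zeros at y ∈ {3}
  x = 2: [0↦4, 1↦6, 2↦2, 3↦1, 4↦5, 5↦2, 6↦1]  zeros at y ∈ ∅
  x = 3: [0↦0, 1↦5, 2↦1, 3↦4, 4↦2, 5↦4, 6↦5]  zeros at y ∈ {0}
  x = 4: [0↦4, 1↦5, 2↦1, 3↦1, 4↦0, 5↦0, 6↦3]  zeros at y ∈ {4, 5}
  x = 5: [0↦1, 1↦5, 2↦1, 3↦5, 4↦5, 5↦3, 6↦1]  zeros at y ∈ ∅
  x = 6: [0↦4, 1↦4, 2↦0, 3↦1, 4↦2, 5↦5, 6↦5]  zeros at y ∈ {2}
Collecting zeros: affine points = {(0, 6), (1, 3), (3, 0), (4, 4), (4, 5), (6, 2)}.
Total count |C(F_7)_aff| = 6.


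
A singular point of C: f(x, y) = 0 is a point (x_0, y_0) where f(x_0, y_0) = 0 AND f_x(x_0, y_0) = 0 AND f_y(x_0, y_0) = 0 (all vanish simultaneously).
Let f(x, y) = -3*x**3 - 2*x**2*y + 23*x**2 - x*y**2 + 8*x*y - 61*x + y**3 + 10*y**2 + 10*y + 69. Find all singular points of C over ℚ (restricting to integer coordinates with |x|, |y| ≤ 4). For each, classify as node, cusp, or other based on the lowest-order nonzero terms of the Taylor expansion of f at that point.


Singular points: {(3, -2)}; classification: cusp.

Compute partial derivatives:
  f_x = -9*x**2 - 4*x*y + 46*x - y**2 + 8*y - 61.
  f_y = -2*x**2 - 2*x*y + 8*x + 3*y**2 + 20*y + 10.
Scan x_0 ∈ {−4, ..., 4}. For each x_0, f_y(x_0, y) is a polynomial in y; find its integer roots y ∈ {−4, ..., 4}, then test f_x and f at those candidates.
  x = -4: f_y(-4, y) = 3*y**2 + 28*y - 54; no integer root y with |y| ≤ 4.
  x = -3: f_y(-3, y) = 3*y**2 + 26*y - 32; no integer root y with |y| ≤ 4.
  x = -2: f_y(-2, y) = 3*y**2 + 24*y - 14; no integer root y with |y| ≤ 4.
  x = -1: f_y(-1, y) = 3*y**2 + 22*y; vanishes at y ∈ {0}. (-1, 0): f_x = -116 ≠ 0.
  x = 0: f_y(0, y) = 3*y**2 + 20*y + 10; no integer root y with |y| ≤ 4.
  x = 1: f_y(1, y) = 3*y**2 + 18*y + 16; no integer root y with |y| ≤ 4.
  x = 2: f_y(2, y) = 3*y**2 + 16*y + 18; no integer root y with |y| ≤ 4.
  x = 3: f_y(3, y) = 3*y**2 + 14*y + 16; vanishes at y ∈ {-2}. (3, -2): f_x = 0, f = 0 — SINGULAR.
  x = 4: f_y(4, y) = 3*y**2 + 12*y + 10; no integer root y with |y| ≤ 4.
Only singular point on the grid: (3, -2).
Classify: substitute x = 3 + u, y = -2 + v and expand: f = -3*u**3 - 2*u**2*v - u*v**2 + v**3 + v**2.
No constant or linear terms (consistent with a singular point). Quadratic part: v**2. Cubic part: -3*u**3 - 2*u**2*v - u*v**2 + v**3.
The quadratic part v**2 is a perfect square, so there is a single (double) tangent line v = 0, i.e. y = -2. Restricting the cubic part to that line (v = 0) leaves -3*u**3 ≠ 0, so f is not divisible by v and the branch is v² ≈ 3*u**3 to lowest order — this is a cusp.
Classification: cusp.


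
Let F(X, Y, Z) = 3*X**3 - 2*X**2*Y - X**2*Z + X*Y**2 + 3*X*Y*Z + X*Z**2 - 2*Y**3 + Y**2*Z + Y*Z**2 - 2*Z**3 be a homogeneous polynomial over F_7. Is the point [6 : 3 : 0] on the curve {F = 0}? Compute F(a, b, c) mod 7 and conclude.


F(6,3,0) ≡ 5 (mod 7); P is NOT on the curve.

Evaluate F(6, 3, 0) term-by-term (mod 7).
  3*X**3 ↦ 3·216·1·1 = 648
  -2*X**2*Y ↦ -2·36·3·1 = -216
  -X**2*Z ↦ -1·36·1·0 = 0
  X*Y**2 ↦ 1·6·9·1 = 54
  3*X*Y*Z ↦ 3·6·3·0 = 0
  X*Z**2 ↦ 1·6·1·0 = 0
  -2*Y**3 ↦ -2·1·27·1 = -54
  Y**2*Z ↦ 1·1·9·0 = 0
  Y*Z**2 ↦ 1·1·3·0 = 0
  -2*Z**3 ↦ -2·1·1·0 = 0
Sum: F(6, 3, 0) = (648) + (-216) + (0) + (54) + (0) + (0) + (-54) + (0) + (0) + (0) = 432.
Reducing mod 7: 432 ≡ 5 (mod 7).
Since F(a, b, c) ≡ 5 ≠ 0 (mod 7), P does NOT lie on the curve.


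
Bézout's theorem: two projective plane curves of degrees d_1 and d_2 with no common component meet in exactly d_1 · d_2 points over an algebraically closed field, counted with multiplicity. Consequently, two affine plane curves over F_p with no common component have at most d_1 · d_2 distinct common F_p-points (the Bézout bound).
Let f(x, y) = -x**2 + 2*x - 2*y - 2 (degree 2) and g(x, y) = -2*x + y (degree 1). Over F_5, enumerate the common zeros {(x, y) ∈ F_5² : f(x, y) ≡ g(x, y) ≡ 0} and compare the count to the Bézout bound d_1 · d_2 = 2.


Common zeros: {(1, 2), (2, 4)}; count = 2; Bézout bound = 2.

deg(f) = 2, deg(g) = 1, so Bézout bound = 2.
Scan x ∈ F_5. For each x, list the y ∈ F_5 with f(x, y) ≡ 0 and those with g(x, y) ≡ 0 (mod 5); the common zeros in that column are the intersection.
  x = 0: f ≡ 0 at y ∈ {4}; g ≡ 0 at y ∈ {0}; common: ∅.
  x = 1: f ≡ 0 at y ∈ {2}; g ≡ 0 at y ∈ {2}; common: {2}.
  x = 2: f ≡ 0 at y ∈ {4}; g ≡ 0 at y ∈ {4}; common: {4}.
  x = 3: f ≡ 0 at y ∈ {0}; g ≡ 0 at y ∈ {1}; common: ∅.
  x = 4: f ≡ 0 at y ∈ {0}; g ≡ 0 at y ∈ {3}; common: ∅.
Collecting: common zeros = {(1, 2), (2, 4)}, so the count is 2.
Comparison with the Bézout bound: 2 ≤ 2 = deg(f)·deg(g), as expected for curves with no common component (the bound is attained).


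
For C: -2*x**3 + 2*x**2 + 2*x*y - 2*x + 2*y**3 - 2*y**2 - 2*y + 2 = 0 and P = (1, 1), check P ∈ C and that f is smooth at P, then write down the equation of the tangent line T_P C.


Tangent line at P: -2*x + 2*y = 0.

Step 1: f(1, 1) = 0, so P lies on C.
Step 2: partial derivatives
  f_x(x, y) = -6*x**2 + 4*x + 2*y - 2, f_y(x, y) = 2*x + 6*y**2 - 4*y - 2.
  f_x(P) = -2, f_y(P) = 2 (gradient nonzero, so P is smooth).
Step 3: tangent line at P: -2·(x − 1) + 2·(y − 1) = 0.
Expanding: -2*x + 2*y = 0.


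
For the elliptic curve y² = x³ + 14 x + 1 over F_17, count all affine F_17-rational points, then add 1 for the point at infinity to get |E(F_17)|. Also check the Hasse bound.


Affine points = {(0, 1), (0, 16), (1, 4), (1, 13), (3, 6), (3, 11), (4, 6), (4, 11), (5, 3), (5, 14), (7, 0), (8, 8), (8, 9), (10, 6), (10, 11), (13, 0), (14, 0), (15, 4), (15, 13)}; affine count = 19; |E(F_17)| = 20.

Discriminant check: Δ ∝ 4a³ + 27b² = 4·14³ + 27·1² = 4·2744 + 27·1 ≡ 4 (mod 17). Nonzero ⇒ E is nonsingular.
For each x ∈ F_17, compute rhs = x³ + 14·x + 1 mod 17, then count y ∈ F_17 with y² ≡ rhs.
  x = 0: rhs = 1, matching y values: 1, 16 (2 points).
  x = 1: rhs = 16, matching y values: 4, 13 (2 points).
  x = 2: rhs = 3, matching y values: none (0 points).
  x = 3: rhs = 2, matching y values: 6, 11 (2 points).
  x = 4: rhs = 2, matching y values: 6, 11 (2 points).
  x = 5: rhs = 9, matching y values: 3, 14 (2 points).
  x = 6: rhs = 12, matching y values: none (0 points).
  x = 7: rhs = 0, matching y values: 0 (1 points).
  x = 8: rhs = 13, matching y values: 8, 9 (2 points).
  x = 9: rhs = 6, matching y values: none (0 points).
  x = 10: rhs = 2, matching y values: 6, 11 (2 points).
  x = 11: rhs = 7, matching y values: none (0 points).
  x = 12: rhs = 10, matching y values: none (0 points).
  x = 13: rhs = 0, matching y values: 0 (1 points).
  x = 14: rhs = 0, matching y values: 0 (1 points).
  x = 15: rhs = 16, matching y values: 4, 13 (2 points).
  x = 16: rhs = 3, matching y values: none (0 points).
Total affine count: 19.
Full point count |E(F_17)| = 19 + 1 = 20.
Hasse bound: |20 − (17+1)| = |2| = 2 ≤ 2√17 ≈ 8.2462 ✓.


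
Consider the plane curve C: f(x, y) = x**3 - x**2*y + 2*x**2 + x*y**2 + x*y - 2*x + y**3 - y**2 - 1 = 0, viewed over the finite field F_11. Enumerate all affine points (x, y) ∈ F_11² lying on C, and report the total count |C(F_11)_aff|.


Affine F_11-points: {(0, 5), (1, 0), (2, 0), (2, 1), (2, 9), (3, 4), (5, 10), (6, 0), (7, 2), (7, 4), (7, 10), (9, 8)}; count = 12.

For each of the 121 pairs (x, y) ∈ F_11², evaluate f(x, y) mod 11. Record the zeros.
  x = 0: [0↦10, 1↦10, 2↦3, 3↦6, 4↦3, 5↦0, 6↦3, 7↦7, 8↦7, 9↦9, 10↦8]  zeros at y ∈ {5}
  x = 1: [0↦0, 1↦1, 2↦8, 3↦5, 4↦9, 5↦4, 6↦7, 7↦2, 8↦6, 9↦3, 10↦10]  zeros at y ∈ {0}
  x = 2: [0↦0, 1↦0, 2↦8, 3↦8, 4↦6, 5↦8, 6↦9, 7↦4, 8↦10, 9↦0, 10↦2]  zeros at y ∈ {0, 1, 9}
  x = 3: [0↦5, 1↦2, 2↦9, 3↦10, 4↦0, 5↦7, 6↦4, 7↦8, 8↦3, 9↦6, 10↦1]  zeros at y ∈ {4}
  x = 4: [0↦10, 1↦2, 2↦6, 3↦6, 4↦8, 5↦7, 6↦9, 7↦9, 8↦2, 9↦5, 10↦2]  zeros at y ∈ ∅
  x = 5: [0↦10, 1↦6, 2↦5, 3↦2, 4↦3, 5↦3, 6↦8, 7↦2, 8↦2, 9↦3, 10↦0]  zeros at y ∈ {10}
  x = 6: [0↦0, 1↦9, 2↦1, 3↦4, 4↦2, 5↦1, 6↦7, 7↦4, 8↦9, 9↦6, 10↦1]  zeros at y ∈ {0}
  x = 7: [0↦8, 1↦6, 2↦0, 3↦7, 4↦0, 5↦7, 6↦1, 7↦10, 8↦7, 9↦9, 10↦0]  zeros at y ∈ {2, 4, 10}
  x = 8: [0↦7, 1↦3, 2↦8, 3↦6, 4↦3, 5↦5, 6↦7, 7↦4, 8↦2, 9↦7, 10↦3]  zeros at y ∈ ∅
  x = 9: [0↦3, 1↦6, 2↦9, 3↦7, 4↦6, 5↦1, 6↦9, 7↦3, 8↦0, 9↦6, 10↦5]  zeros at y ∈ {8}
  x = 10: [0↦2, 1↦10, 2↦9, 3↦5, 4↦4, 5↦1, 6↦2, 7↦2, 8↦7, 9↦1, 10↦1]  zeros at y ∈ ∅
Collecting zeros: affine points = {(0, 5), (1, 0), (2, 0), (2, 1), (2, 9), (3, 4), (5, 10), (6, 0), (7, 2), (7, 4), (7, 10), (9, 8)}.
Total count |C(F_11)_aff| = 12.


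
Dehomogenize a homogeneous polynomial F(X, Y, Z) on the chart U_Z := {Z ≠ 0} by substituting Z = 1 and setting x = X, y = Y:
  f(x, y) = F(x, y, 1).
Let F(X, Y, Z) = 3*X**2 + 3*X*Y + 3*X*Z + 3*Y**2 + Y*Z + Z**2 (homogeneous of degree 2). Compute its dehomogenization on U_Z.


f(x, y) = 3*x**2 + 3*x*y + 3*x + 3*y**2 + y + 1

On U_Z we set Z = 1. Each monomial c·X^i·Y^j·Z^k in F becomes c·x^i·y^j·1^k = c·x^i·y^j.
Substituting Z = 1: F(X, Y, 1) = 3*x**2 + 3*x*y + 3*x + 3*y**2 + y + 1.
Note: deg(f) ≤ deg(F) = 2; strict inequality happens when F is divisible by Z (lost terms).


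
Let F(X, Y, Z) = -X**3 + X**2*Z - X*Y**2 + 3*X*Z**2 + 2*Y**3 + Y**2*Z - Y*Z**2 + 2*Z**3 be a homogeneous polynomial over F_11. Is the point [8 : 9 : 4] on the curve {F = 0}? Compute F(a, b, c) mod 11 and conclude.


F(8,9,4) ≡ 3 (mod 11); P is NOT on the curve.

Evaluate F(8, 9, 4) term-by-term (mod 11).
  -X**3 ↦ -1·512·1·1 = -512
  X**2*Z ↦ 1·64·1·4 = 256
  -X*Y**2 ↦ -1·8·81·1 = -648
  3*X*Z**2 ↦ 3·8·1·16 = 384
  2*Y**3 ↦ 2·1·729·1 = 1458
  Y**2*Z ↦ 1·1·81·4 = 324
  -Y*Z**2 ↦ -1·1·9·16 = -144
  2*Z**3 ↦ 2·1·1·64 = 128
Sum: F(8, 9, 4) = (-512) + (256) + (-648) + (384) + (1458) + (324) + (-144) + (128) = 1246.
Reducing mod 11: 1246 ≡ 3 (mod 11).
Since F(a, b, c) ≡ 3 ≠ 0 (mod 11), P does NOT lie on the curve.


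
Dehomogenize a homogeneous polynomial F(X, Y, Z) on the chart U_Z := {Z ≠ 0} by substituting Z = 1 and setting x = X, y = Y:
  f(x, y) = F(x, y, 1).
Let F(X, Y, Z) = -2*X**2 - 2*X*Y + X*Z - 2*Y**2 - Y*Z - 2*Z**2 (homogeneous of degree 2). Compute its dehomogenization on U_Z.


f(x, y) = -2*x**2 - 2*x*y + x - 2*y**2 - y - 2

On U_Z we set Z = 1. Each monomial c·X^i·Y^j·Z^k in F becomes c·x^i·y^j·1^k = c·x^i·y^j.
Substituting Z = 1: F(X, Y, 1) = -2*x**2 - 2*x*y + x - 2*y**2 - y - 2.
Note: deg(f) ≤ deg(F) = 2; strict inequality happens when F is divisible by Z (lost terms).


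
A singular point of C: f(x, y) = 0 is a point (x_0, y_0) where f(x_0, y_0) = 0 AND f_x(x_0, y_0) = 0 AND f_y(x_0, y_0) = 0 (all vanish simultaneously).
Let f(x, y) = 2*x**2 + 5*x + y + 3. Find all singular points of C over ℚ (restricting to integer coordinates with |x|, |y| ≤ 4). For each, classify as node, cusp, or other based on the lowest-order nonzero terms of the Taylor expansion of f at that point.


No singular points in the scanned grid; C is smooth there.

Compute partial derivatives:
  f_x = 4*x + 5.
  f_y = 1.
f_y = 1 is a nonzero constant, so f_y never vanishes: no point (x, y) can satisfy f = f_x = f_y = 0. In particular no (x, y) ∈ {−4, ..., 4}² is singular; the curve is smooth.


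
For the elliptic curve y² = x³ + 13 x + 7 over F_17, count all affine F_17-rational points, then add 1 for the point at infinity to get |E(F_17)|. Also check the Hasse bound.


Affine points = {(1, 2), (1, 15), (4, 2), (4, 15), (7, 4), (7, 13), (10, 7), (10, 10), (11, 6), (11, 11), (12, 2), (12, 15), (14, 3), (14, 14)}; affine count = 14; |E(F_17)| = 15.

Discriminant check: Δ ∝ 4a³ + 27b² = 4·13³ + 27·7² = 4·2197 + 27·49 ≡ 13 (mod 17). Nonzero ⇒ E is nonsingular.
For each x ∈ F_17, compute rhs = x³ + 13·x + 7 mod 17, then count y ∈ F_17 with y² ≡ rhs.
  x = 0: rhs = 7, matching y values: none (0 points).
  x = 1: rhs = 4, matching y values: 2, 15 (2 points).
  x = 2: rhs = 7, matching y values: none (0 points).
  x = 3: rhs = 5, matching y values: none (0 points).
  x = 4: rhs = 4, matching y values: 2, 15 (2 points).
  x = 5: rhs = 10, matching y values: none (0 points).
  x = 6: rhs = 12, matching y values: none (0 points).
  x = 7: rhs = 16, matching y values: 4, 13 (2 points).
  x = 8: rhs = 11, matching y values: none (0 points).
  x = 9: rhs = 3, matching y values: none (0 points).
  x = 10: rhs = 15, matching y values: 7, 10 (2 points).
  x = 11: rhs = 2, matching y values: 6, 11 (2 points).
  x = 12: rhs = 4, matching y values: 2, 15 (2 points).
  x = 13: rhs = 10, matching y values: none (0 points).
  x = 14: rhs = 9, matching y values: 3, 14 (2 points).
  x = 15: rhs = 7, matching y values: none (0 points).
  x = 16: rhs = 10, matching y values: none (0 points).
Total affine count: 14.
Full point count |E(F_17)| = 14 + 1 = 15.
Hasse bound: |15 − (17+1)| = |-3| = 3 ≤ 2√17 ≈ 8.2462 ✓.


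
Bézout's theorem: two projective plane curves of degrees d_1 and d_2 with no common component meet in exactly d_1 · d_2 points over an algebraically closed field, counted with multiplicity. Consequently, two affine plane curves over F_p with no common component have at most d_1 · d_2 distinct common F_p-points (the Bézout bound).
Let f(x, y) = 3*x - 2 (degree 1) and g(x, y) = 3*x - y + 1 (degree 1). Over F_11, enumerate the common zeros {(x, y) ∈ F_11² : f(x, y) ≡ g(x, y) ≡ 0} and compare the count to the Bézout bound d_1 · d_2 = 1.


Common zeros: {(8, 3)}; count = 1; Bézout bound = 1.

deg(f) = 1, deg(g) = 1, so Bézout bound = 1.
Scan x ∈ F_11. For each x, list the y ∈ F_11 with f(x, y) ≡ 0 and those with g(x, y) ≡ 0 (mod 11); the common zeros in that column are the intersection.
  x = 0: f ≡ 0 at y ∈ ∅; g ≡ 0 at y ∈ {1}; common: ∅.
  x = 1: f ≡ 0 at y ∈ ∅; g ≡ 0 at y ∈ {4}; common: ∅.
  x = 2: f ≡ 0 at y ∈ ∅; g ≡ 0 at y ∈ {7}; common: ∅.
  x = 3: f ≡ 0 at y ∈ ∅; g ≡ 0 at y ∈ {10}; common: ∅.
  x = 4: f ≡ 0 at y ∈ ∅; g ≡ 0 at y ∈ {2}; common: ∅.
  x = 5: f ≡ 0 at y ∈ ∅; g ≡ 0 at y ∈ {5}; common: ∅.
  x = 6: f ≡ 0 at y ∈ ∅; g ≡ 0 at y ∈ {8}; common: ∅.
  x = 7: f ≡ 0 at y ∈ ∅; g ≡ 0 at y ∈ {0}; common: ∅.
  x = 8: f ≡ 0 at y ∈ {0, 1, 2, 3, 4, 5, 6, 7, 8, 9, 10}; g ≡ 0 at y ∈ {3}; common: {3}.
  x = 9: f ≡ 0 at y ∈ ∅; g ≡ 0 at y ∈ {6}; common: ∅.
  x = 10: f ≡ 0 at y ∈ ∅; g ≡ 0 at y ∈ {9}; common: ∅.
Collecting: common zeros = {(8, 3)}, so the count is 1.
Comparison with the Bézout bound: 1 ≤ 1 = deg(f)·deg(g), as expected for curves with no common component (the bound is attained).


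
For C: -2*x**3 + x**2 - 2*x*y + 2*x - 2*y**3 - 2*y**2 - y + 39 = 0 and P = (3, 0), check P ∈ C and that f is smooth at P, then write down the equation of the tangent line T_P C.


Tangent line at P: -46*x - 7*y + 138 = 0.

Step 1: f(3, 0) = 0, so P lies on C.
Step 2: partial derivatives
  f_x(x, y) = -6*x**2 + 2*x - 2*y + 2, f_y(x, y) = -2*x - 6*y**2 - 4*y - 1.
  f_x(P) = -46, f_y(P) = -7 (gradient nonzero, so P is smooth).
Step 3: tangent line at P: -46·(x − 3) + -7·(y − 0) = 0.
Expanding: -46*x - 7*y + 138 = 0.


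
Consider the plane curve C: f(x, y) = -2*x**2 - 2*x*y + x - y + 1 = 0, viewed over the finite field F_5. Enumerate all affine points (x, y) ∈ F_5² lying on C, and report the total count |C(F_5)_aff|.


Affine F_5-points: {(0, 1), (1, 0), (2, 0), (2, 1), (2, 2), (2, 3), (2, 4), (3, 3), (4, 2)}; count = 9.

For each of the 25 pairs (x, y) ∈ F_5², evaluate f(x, y) mod 5. Record the zeros.
  x = 0: [0↦1, 1↦0, 2↦4, 3↦3, 4↦2]  zeros at y ∈ {1}
  x = 1: [0↦0, 1↦2, 2↦4, 3↦1, 4↦3]  zeros at y ∈ {0}
  x = 2: [0↦0, 1↦0, 2↦0, 3↦0, 4↦0]  zeros at y ∈ {0, 1, 2, 3, 4}
  x = 3: [0↦1, 1↦4, 2↦2, 3↦0, 4↦3]  zeros at y ∈ {3}
  x = 4: [0↦3, 1↦4, 2↦0, 3↦1, 4↦2]  zeros at y ∈ {2}
Collecting zeros: affine points = {(0, 1), (1, 0), (2, 0), (2, 1), (2, 2), (2, 3), (2, 4), (3, 3), (4, 2)}.
Total count |C(F_5)_aff| = 9.


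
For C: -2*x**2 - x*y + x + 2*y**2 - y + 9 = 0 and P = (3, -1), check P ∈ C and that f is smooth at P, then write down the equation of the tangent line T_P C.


Tangent line at P: -10*x - 8*y + 22 = 0.

Step 1: f(3, -1) = 0, so P lies on C.
Step 2: partial derivatives
  f_x(x, y) = -4*x - y + 1, f_y(x, y) = -x + 4*y - 1.
  f_x(P) = -10, f_y(P) = -8 (gradient nonzero, so P is smooth).
Step 3: tangent line at P: -10·(x − 3) + -8·(y − -1) = 0.
Expanding: -10*x - 8*y + 22 = 0.


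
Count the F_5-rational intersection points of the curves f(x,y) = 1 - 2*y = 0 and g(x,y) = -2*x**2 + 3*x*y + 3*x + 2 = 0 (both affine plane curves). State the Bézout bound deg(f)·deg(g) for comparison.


Common zeros: {(3, 3)}; count = 1; Bézout bound = 2.

deg(f) = 1, deg(g) = 2, so Bézout bound = 2.
Scan x ∈ F_5. For each x, list the y ∈ F_5 with f(x, y) ≡ 0 and those with g(x, y) ≡ 0 (mod 5); the common zeros in that column are the intersection.
  x = 0: f ≡ 0 at y ∈ {3}; g ≡ 0 at y ∈ ∅; common: ∅.
  x = 1: f ≡ 0 at y ∈ {3}; g ≡ 0 at y ∈ {4}; common: ∅.
  x = 2: f ≡ 0 at y ∈ {3}; g ≡ 0 at y ∈ {0}; common: ∅.
  x = 3: f ≡ 0 at y ∈ {3}; g ≡ 0 at y ∈ {3}; common: {3}.
  x = 4: f ≡ 0 at y ∈ {3}; g ≡ 0 at y ∈ {4}; common: ∅.
Collecting: common zeros = {(3, 3)}, so the count is 1.
Comparison with the Bézout bound: 1 ≤ 2 = deg(f)·deg(g), as expected for curves with no common component (the affine F_5-count falls short of the bound because intersections may lie at infinity, over extension fields, or carry multiplicity).


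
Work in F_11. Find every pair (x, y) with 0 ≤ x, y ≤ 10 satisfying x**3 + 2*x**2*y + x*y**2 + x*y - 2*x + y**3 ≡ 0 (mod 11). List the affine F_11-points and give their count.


Affine F_11-points: {(0, 0), (1, 3), (1, 9), (2, 6), (4, 7), (5, 1), (5, 2), (5, 3), (6, 5), (8, 4), (9, 6), (10, 3), (10, 6)}; count = 13.

For each of the 121 pairs (x, y) ∈ F_11², evaluate f(x, y) mod 11. Record the zeros.
  x = 0: [0↦0, 1↦1, 2↦8, 3↦5, 4↦9, 5↦4, 6↦7, 7↦2, 8↦6, 9↦3, 10↦10]  zeros at y ∈ {0}
  x = 1: [0↦10, 1↦4, 2↦6, 3↦0, 4↦3, 5↦10, 6↦5, 7↦5, 8↦5, 9↦0, 10↦7]  zeros at y ∈ {3, 9}
  x = 2: [0↦4, 1↦6, 2↦7, 3↦2, 4↦8, 5↦9, 6↦0, 7↦9, 8↦9, 9↦6, 10↦6]  zeros at y ∈ {6}
  x = 3: [0↦10, 1↦2, 2↦6, 3↦6, 4↦8, 5↦7, 6↦9, 7↦9, 8↦2, 9↦5, 10↦2]  zeros at y ∈ ∅
  x = 4: [0↦1, 1↦9, 2↦9, 3↦7, 4↦9, 5↦10, 6↦5, 7↦0, 8↦1, 9↦3, 10↦1]  zeros at y ∈ {7}
  x = 5: [0↦5, 1↦0, 2↦0, 3↦0, 4↦6, 5↦2, 6↦5, 7↦10, 8↦1, 9↦6, 10↦9]  zeros at y ∈ {1, 2, 3}
  x = 6: [0↦6, 1↦3, 2↦7, 3↦2, 4↦5, 5↦0, 6↦4, 7↦1, 8↦8, 9↦9, 10↦10]  zeros at y ∈ {5}
  x = 7: [0↦10, 1↦2, 2↦3, 3↦8, 4↦1, 5↦10, 6↦8, 7↦1, 8↦6, 9↦7, 10↦10]  zeros at y ∈ ∅
  x = 8: [0↦1, 1↦3, 2↦5, 3↦2, 4↦0, 5↦5, 6↦1, 7↦5, 8↦1, 9↦6, 10↦4]  zeros at y ∈ {4}
  x = 9: [0↦7, 1↦1, 2↦8, 3↦1, 4↦8, 5↦2, 6↦0, 7↦8, 8↦10, 9↦1, 10↦9]  zeros at y ∈ {6}
  x = 10: [0↦1, 1↦2, 2↦7, 3↦0, 4↦9, 5↦7, 6↦0, 7↦5, 8↦6, 9↦9, 10↦9]  zeros at y ∈ {3, 6}
Collecting zeros: affine points = {(0, 0), (1, 3), (1, 9), (2, 6), (4, 7), (5, 1), (5, 2), (5, 3), (6, 5), (8, 4), (9, 6), (10, 3), (10, 6)}.
Total count |C(F_11)_aff| = 13.


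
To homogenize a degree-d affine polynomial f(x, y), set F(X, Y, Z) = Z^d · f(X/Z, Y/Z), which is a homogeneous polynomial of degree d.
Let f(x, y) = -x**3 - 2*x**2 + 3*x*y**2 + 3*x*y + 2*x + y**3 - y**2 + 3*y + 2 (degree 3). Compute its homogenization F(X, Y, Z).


F(X, Y, Z) = -X**3 - 2*X**2*Z + 3*X*Y**2 + 3*X*Y*Z + 2*X*Z**2 + Y**3 - Y**2*Z + 3*Y*Z**2 + 2*Z**3

deg(f) = 3.
Substitute x = X/Z, y = Y/Z into f, then multiply by Z^3.
  monomial -1·x^3·y^0 ↦ -1·X^3·Y^0·Z^0.
  monomial -2·x^2·y^0 ↦ -2·X^2·Y^0·Z^1.
  monomial 3·x^1·y^2 ↦ 3·X^1·Y^2·Z^0.
  monomial 3·x^1·y^1 ↦ 3·X^1·Y^1·Z^1.
  monomial 2·x^1·y^0 ↦ 2·X^1·Y^0·Z^2.
  monomial 1·x^0·y^3 ↦ 1·X^0·Y^3·Z^0.
  monomial -1·x^0·y^2 ↦ -1·X^0·Y^2·Z^1.
  monomial 3·x^0·y^1 ↦ 3·X^0·Y^1·Z^2.
  monomial 2·x^0·y^0 ↦ 2·X^0·Y^0·Z^3.
Collecting: F(X, Y, Z) = -X**3 - 2*X**2*Z + 3*X*Y**2 + 3*X*Y*Z + 2*X*Z**2 + Y**3 - Y**2*Z + 3*Y*Z**2 + 2*Z**3.


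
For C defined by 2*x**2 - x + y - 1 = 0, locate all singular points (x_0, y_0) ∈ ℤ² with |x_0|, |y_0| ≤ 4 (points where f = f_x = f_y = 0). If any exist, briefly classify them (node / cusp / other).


No singular points in the scanned grid; C is smooth there.

Compute partial derivatives:
  f_x = 4*x - 1.
  f_y = 1.
f_y = 1 is a nonzero constant, so f_y never vanishes: no point (x, y) can satisfy f = f_x = f_y = 0. In particular no (x, y) ∈ {−4, ..., 4}² is singular; the curve is smooth.


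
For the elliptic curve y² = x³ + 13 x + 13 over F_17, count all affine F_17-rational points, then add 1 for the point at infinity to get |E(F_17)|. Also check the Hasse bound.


Affine points = {(0, 8), (0, 9), (2, 8), (2, 9), (5, 4), (5, 13), (6, 1), (6, 16), (8, 0), (9, 3), (9, 14), (10, 2), (10, 15), (11, 5), (11, 12), (13, 4), (13, 13), (14, 7), (14, 10), (15, 8), (15, 9), (16, 4), (16, 13)}; affine count = 23; |E(F_17)| = 24.

Discriminant check: Δ ∝ 4a³ + 27b² = 4·13³ + 27·13² = 4·2197 + 27·169 ≡ 6 (mod 17). Nonzero ⇒ E is nonsingular.
For each x ∈ F_17, compute rhs = x³ + 13·x + 13 mod 17, then count y ∈ F_17 with y² ≡ rhs.
  x = 0: rhs = 13, matching y values: 8, 9 (2 points).
  x = 1: rhs = 10, matching y values: none (0 points).
  x = 2: rhs = 13, matching y values: 8, 9 (2 points).
  x = 3: rhs = 11, matching y values: none (0 points).
  x = 4: rhs = 10, matching y values: none (0 points).
  x = 5: rhs = 16, matching y values: 4, 13 (2 points).
  x = 6: rhs = 1, matching y values: 1, 16 (2 points).
  x = 7: rhs = 5, matching y values: none (0 points).
  x = 8: rhs = 0, matching y values: 0 (1 points).
  x = 9: rhs = 9, matching y values: 3, 14 (2 points).
  x = 10: rhs = 4, matching y values: 2, 15 (2 points).
  x = 11: rhs = 8, matching y values: 5, 12 (2 points).
  x = 12: rhs = 10, matching y values: none (0 points).
  x = 13: rhs = 16, matching y values: 4, 13 (2 points).
  x = 14: rhs = 15, matching y values: 7, 10 (2 points).
  x = 15: rhs = 13, matching y values: 8, 9 (2 points).
  x = 16: rhs = 16, matching y values: 4, 13 (2 points).
Total affine count: 23.
Full point count |E(F_17)| = 23 + 1 = 24.
Hasse bound: |24 − (17+1)| = |6| = 6 ≤ 2√17 ≈ 8.2462 ✓.


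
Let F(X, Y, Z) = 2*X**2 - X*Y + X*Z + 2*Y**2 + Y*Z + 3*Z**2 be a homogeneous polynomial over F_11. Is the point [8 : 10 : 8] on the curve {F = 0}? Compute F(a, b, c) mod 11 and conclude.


F(8,10,8) ≡ 1 (mod 11); P is NOT on the curve.

Evaluate F(8, 10, 8) term-by-term (mod 11).
  2*X**2 ↦ 2·64·1·1 = 128
  -X*Y ↦ -1·8·10·1 = -80
  X*Z ↦ 1·8·1·8 = 64
  2*Y**2 ↦ 2·1·100·1 = 200
  Y*Z ↦ 1·1·10·8 = 80
  3*Z**2 ↦ 3·1·1·64 = 192
Sum: F(8, 10, 8) = (128) + (-80) + (64) + (200) + (80) + (192) = 584.
Reducing mod 11: 584 ≡ 1 (mod 11).
Since F(a, b, c) ≡ 1 ≠ 0 (mod 11), P does NOT lie on the curve.


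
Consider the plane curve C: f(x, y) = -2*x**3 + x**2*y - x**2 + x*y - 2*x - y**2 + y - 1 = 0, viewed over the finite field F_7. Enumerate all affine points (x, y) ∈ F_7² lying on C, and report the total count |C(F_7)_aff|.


Affine F_7-points: {(0, 3), (0, 5), (3, 0), (3, 6), (4, 1), (4, 6), (6, 2), (6, 6)}; count = 8.

For each of the 49 pairs (x, y) ∈ F_7², evaluate f(x, y) mod 7. Record the zeros.
  x = 0: [0↦6, 1↦6, 2↦4, 3↦0, 4↦1, 5↦0, 6↦4]  zeros at y ∈ {3, 5}
  x = 1: [0↦1, 1↦3, 2↦3, 3↦1, 4↦4, 5↦5, 6↦4]  zeros at y ∈ ∅
  x = 2: [0↦3, 1↦2, 2↦6, 3↦1, 4↦1, 5↦6, 6↦2]  zeros at y ∈ ∅
  x = 3: [0↦0, 1↦5, 2↦1, 3↦2, 4↦1, 5↦5, 6↦0]  zeros at y ∈ {0, 6}
  x = 4: [0↦1, 1↦0, 2↦4, 3↦6, 4↦6, 5↦4, 6↦0]  zeros at y ∈ {1, 6}
  x = 5: [0↦1, 1↦3, 2↦3, 3↦1, 4↦4, 5↦5, 6↦4]  zeros at y ∈ ∅
  x = 6: [0↦2, 1↦2, 2↦0, 3↦3, 4↦4, 5↦3, 6↦0]  zeros at y ∈ {2, 6}
Collecting zeros: affine points = {(0, 3), (0, 5), (3, 0), (3, 6), (4, 1), (4, 6), (6, 2), (6, 6)}.
Total count |C(F_7)_aff| = 8.


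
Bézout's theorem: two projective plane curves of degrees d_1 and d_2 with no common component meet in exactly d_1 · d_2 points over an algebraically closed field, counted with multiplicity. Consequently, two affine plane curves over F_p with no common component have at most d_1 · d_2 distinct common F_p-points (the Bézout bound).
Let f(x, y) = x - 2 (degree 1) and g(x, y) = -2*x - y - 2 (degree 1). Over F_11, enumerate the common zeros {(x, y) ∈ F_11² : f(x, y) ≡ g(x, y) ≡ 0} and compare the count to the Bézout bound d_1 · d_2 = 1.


Common zeros: {(2, 5)}; count = 1; Bézout bound = 1.

deg(f) = 1, deg(g) = 1, so Bézout bound = 1.
Scan x ∈ F_11. For each x, list the y ∈ F_11 with f(x, y) ≡ 0 and those with g(x, y) ≡ 0 (mod 11); the common zeros in that column are the intersection.
  x = 0: f ≡ 0 at y ∈ ∅; g ≡ 0 at y ∈ {9}; common: ∅.
  x = 1: f ≡ 0 at y ∈ ∅; g ≡ 0 at y ∈ {7}; common: ∅.
  x = 2: f ≡ 0 at y ∈ {0, 1, 2, 3, 4, 5, 6, 7, 8, 9, 10}; g ≡ 0 at y ∈ {5}; common: {5}.
  x = 3: f ≡ 0 at y ∈ ∅; g ≡ 0 at y ∈ {3}; common: ∅.
  x = 4: f ≡ 0 at y ∈ ∅; g ≡ 0 at y ∈ {1}; common: ∅.
  x = 5: f ≡ 0 at y ∈ ∅; g ≡ 0 at y ∈ {10}; common: ∅.
  x = 6: f ≡ 0 at y ∈ ∅; g ≡ 0 at y ∈ {8}; common: ∅.
  x = 7: f ≡ 0 at y ∈ ∅; g ≡ 0 at y ∈ {6}; common: ∅.
  x = 8: f ≡ 0 at y ∈ ∅; g ≡ 0 at y ∈ {4}; common: ∅.
  x = 9: f ≡ 0 at y ∈ ∅; g ≡ 0 at y ∈ {2}; common: ∅.
  x = 10: f ≡ 0 at y ∈ ∅; g ≡ 0 at y ∈ {0}; common: ∅.
Collecting: common zeros = {(2, 5)}, so the count is 1.
Comparison with the Bézout bound: 1 ≤ 1 = deg(f)·deg(g), as expected for curves with no common component (the bound is attained).


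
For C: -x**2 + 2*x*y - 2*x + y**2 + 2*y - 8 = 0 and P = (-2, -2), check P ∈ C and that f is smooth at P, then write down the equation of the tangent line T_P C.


Tangent line at P: -2*x - 6*y - 16 = 0.

Step 1: f(-2, -2) = 0, so P lies on C.
Step 2: partial derivatives
  f_x(x, y) = -2*x + 2*y - 2, f_y(x, y) = 2*x + 2*y + 2.
  f_x(P) = -2, f_y(P) = -6 (gradient nonzero, so P is smooth).
Step 3: tangent line at P: -2·(x − -2) + -6·(y − -2) = 0.
Expanding: -2*x - 6*y - 16 = 0.


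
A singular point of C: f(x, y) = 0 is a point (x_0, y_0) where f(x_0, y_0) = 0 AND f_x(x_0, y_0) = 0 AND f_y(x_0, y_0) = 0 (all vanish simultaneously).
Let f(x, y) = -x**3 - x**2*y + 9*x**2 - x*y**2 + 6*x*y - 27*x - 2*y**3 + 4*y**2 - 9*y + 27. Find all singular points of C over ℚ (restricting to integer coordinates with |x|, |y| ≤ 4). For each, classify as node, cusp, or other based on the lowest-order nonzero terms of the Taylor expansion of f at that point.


Singular points: {(3, 0)}; classification: cusp.

Compute partial derivatives:
  f_x = -3*x**2 - 2*x*y + 18*x - y**2 + 6*y - 27.
  f_y = -x**2 - 2*x*y + 6*x - 6*y**2 + 8*y - 9.
Scan x_0 ∈ {−4, ..., 4}. For each x_0, f_y(x_0, y) is a polynomial in y; find its integer roots y ∈ {−4, ..., 4}, then test f_x and f at those candidates.
  x = -4: f_y(-4, y) = -6*y**2 + 16*y - 49; no integer root y with |y| ≤ 4.
  x = -3: f_y(-3, y) = -6*y**2 + 14*y - 36; no integer root y with |y| ≤ 4.
  x = -2: f_y(-2, y) = -6*y**2 + 12*y - 25; no integer root y with |y| ≤ 4.
  x = -1: f_y(-1, y) = -6*y**2 + 10*y - 16; no integer root y with |y| ≤ 4.
  x = 0: f_y(0, y) = -6*y**2 + 8*y - 9; no integer root y with |y| ≤ 4.
  x = 1: f_y(1, y) = -6*y**2 + 6*y - 4; no integer root y with |y| ≤ 4.
  x = 2: f_y(2, y) = -6*y**2 + 4*y - 1; no integer root y with |y| ≤ 4.
  x = 3: f_y(3, y) = -6*y**2 + 2*y; vanishes at y ∈ {0}. (3, 0): f_x = 0, f = 0 — SINGULAR.
  x = 4: f_y(4, y) = -6*y**2 - 1; no integer root y with |y| ≤ 4.
Only singular point on the grid: (3, 0).
Classify: substitute x = 3 + u, y = 0 + v and expand: f = -u**3 - u**2*v - u*v**2 - 2*v**3 + v**2.
No constant or linear terms (consistent with a singular point). Quadratic part: v**2. Cubic part: -u**3 - u**2*v - u*v**2 - 2*v**3.
The quadratic part v**2 is a perfect square, so there is a single (double) tangent line v = 0, i.e. y = 0. Restricting the cubic part to that line (v = 0) leaves -u**3 ≠ 0, so f is not divisible by v and the branch is v² ≈ u**3 to lowest order — this is a cusp.
Classification: cusp.


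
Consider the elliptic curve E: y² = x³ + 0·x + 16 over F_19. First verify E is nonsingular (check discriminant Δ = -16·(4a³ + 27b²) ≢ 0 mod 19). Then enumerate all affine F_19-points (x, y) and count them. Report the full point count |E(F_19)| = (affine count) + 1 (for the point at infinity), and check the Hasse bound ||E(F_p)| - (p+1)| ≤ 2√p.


Affine points = {(0, 4), (0, 15), (1, 6), (1, 13), (2, 9), (2, 10), (3, 9), (3, 10), (4, 2), (4, 17), (6, 2), (6, 17), (7, 6), (7, 13), (9, 2), (9, 17), (10, 3), (10, 16), (11, 6), (11, 13), (13, 3), (13, 16), (14, 9), (14, 10), (15, 3), (15, 16)}; affine count = 26; |E(F_19)| = 27.

Discriminant check: Δ ∝ 4a³ + 27b² = 4·0³ + 27·16² = 4·0 + 27·256 ≡ 15 (mod 19). Nonzero ⇒ E is nonsingular.
For each x ∈ F_19, compute rhs = x³ + 0·x + 16 mod 19, then count y ∈ F_19 with y² ≡ rhs.
  x = 0: rhs = 16, matching y values: 4, 15 (2 points).
  x = 1: rhs = 17, matching y values: 6, 13 (2 points).
  x = 2: rhs = 5, matching y values: 9, 10 (2 points).
  x = 3: rhs = 5, matching y values: 9, 10 (2 points).
  x = 4: rhs = 4, matching y values: 2, 17 (2 points).
  x = 5: rhs = 8, matching y values: none (0 points).
  x = 6: rhs = 4, matching y values: 2, 17 (2 points).
  x = 7: rhs = 17, matching y values: 6, 13 (2 points).
  x = 8: rhs = 15, matching y values: none (0 points).
  x = 9: rhs = 4, matching y values: 2, 17 (2 points).
  x = 10: rhs = 9, matching y values: 3, 16 (2 points).
  x = 11: rhs = 17, matching y values: 6, 13 (2 points).
  x = 12: rhs = 15, matching y values: none (0 points).
  x = 13: rhs = 9, matching y values: 3, 16 (2 points).
  x = 14: rhs = 5, matching y values: 9, 10 (2 points).
  x = 15: rhs = 9, matching y values: 3, 16 (2 points).
  x = 16: rhs = 8, matching y values: none (0 points).
  x = 17: rhs = 8, matching y values: none (0 points).
  x = 18: rhs = 15, matching y values: none (0 points).
Total affine count: 26.
Full point count |E(F_19)| = 26 + 1 = 27.
Hasse bound: |27 − (19+1)| = |7| = 7 ≤ 2√19 ≈ 8.7178 ✓.


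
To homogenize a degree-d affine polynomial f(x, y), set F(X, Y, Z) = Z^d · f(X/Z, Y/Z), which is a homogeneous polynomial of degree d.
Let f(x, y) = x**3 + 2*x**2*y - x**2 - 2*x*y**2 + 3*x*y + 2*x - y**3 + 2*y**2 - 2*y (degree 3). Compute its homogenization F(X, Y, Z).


F(X, Y, Z) = X**3 + 2*X**2*Y - X**2*Z - 2*X*Y**2 + 3*X*Y*Z + 2*X*Z**2 - Y**3 + 2*Y**2*Z - 2*Y*Z**2

deg(f) = 3.
Substitute x = X/Z, y = Y/Z into f, then multiply by Z^3.
  monomial 1·x^3·y^0 ↦ 1·X^3·Y^0·Z^0.
  monomial 2·x^2·y^1 ↦ 2·X^2·Y^1·Z^0.
  monomial -1·x^2·y^0 ↦ -1·X^2·Y^0·Z^1.
  monomial -2·x^1·y^2 ↦ -2·X^1·Y^2·Z^0.
  monomial 3·x^1·y^1 ↦ 3·X^1·Y^1·Z^1.
  monomial 2·x^1·y^0 ↦ 2·X^1·Y^0·Z^2.
  monomial -1·x^0·y^3 ↦ -1·X^0·Y^3·Z^0.
  monomial 2·x^0·y^2 ↦ 2·X^0·Y^2·Z^1.
  monomial -2·x^0·y^1 ↦ -2·X^0·Y^1·Z^2.
Collecting: F(X, Y, Z) = X**3 + 2*X**2*Y - X**2*Z - 2*X*Y**2 + 3*X*Y*Z + 2*X*Z**2 - Y**3 + 2*Y**2*Z - 2*Y*Z**2.


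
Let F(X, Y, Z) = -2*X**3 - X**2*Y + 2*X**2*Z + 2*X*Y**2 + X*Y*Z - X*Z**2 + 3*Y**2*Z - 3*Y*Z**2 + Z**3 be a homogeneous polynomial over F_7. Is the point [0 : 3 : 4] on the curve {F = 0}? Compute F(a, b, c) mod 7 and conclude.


F(0,3,4) ≡ 0 (mod 7); P is on the curve.

Evaluate F(0, 3, 4) term-by-term (mod 7).
  -2*X**3 ↦ -2·0·1·1 = 0
  -X**2*Y ↦ -1·0·3·1 = 0
  2*X**2*Z ↦ 2·0·1·4 = 0
  2*X*Y**2 ↦ 2·0·9·1 = 0
  X*Y*Z ↦ 1·0·3·4 = 0
  -X*Z**2 ↦ -1·0·1·16 = 0
  3*Y**2*Z ↦ 3·1·9·4 = 108
  -3*Y*Z**2 ↦ -3·1·3·16 = -144
  Z**3 ↦ 1·1·1·64 = 64
Sum: F(0, 3, 4) = (0) + (0) + (0) + (0) + (0) + (0) + (108) + (-144) + (64) = 28.
Reducing mod 7: 28 ≡ 0 (mod 7).
Since F(a, b, c) ≡ 0 (mod 7), P lies on the curve.


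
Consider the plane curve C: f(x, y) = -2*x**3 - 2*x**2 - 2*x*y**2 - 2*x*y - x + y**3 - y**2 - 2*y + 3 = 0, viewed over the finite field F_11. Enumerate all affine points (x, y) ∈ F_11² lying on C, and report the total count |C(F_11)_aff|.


Affine F_11-points: {(1, 8), (2, 1), (2, 7), (2, 8), (3, 3), (4, 2), (5, 4), (5, 9), (6, 9), (7, 8), (8, 6), (9, 7), (10, 5), (10, 7), (10, 9)}; count = 15.

For each of the 121 pairs (x, y) ∈ F_11², evaluate f(x, y) mod 11. Record the zeros.
  x = 0: [0↦3, 1↦1, 2↦3, 3↦4, 4↦10, 5↦5, 6↦6, 7↦8, 8↦6, 9↦6, 10↦3]  zeros at y ∈ ∅
  x = 1: [0↦9, 1↦3, 2↦8, 3↦8, 4↦9, 5↦6, 6↦5, 7↦1, 8↦0, 9↦8, 10↦9]  zeros at y ∈ {8}
  x = 2: [0↦10, 1↦0, 2↦8, 3↦7, 4↦3, 5↦2, 6↦10, 7↦0, 8↦0, 9↦5, 10↦10]  zeros at y ∈ {1, 7, 8}
  x = 3: [0↦5, 1↦2, 2↦2, 3↦0, 4↦2, 5↦3, 6↦9, 7↦4, 8↦5, 9↦7, 10↦5]  zeros at y ∈ {3}
  x = 4: [0↦4, 1↦8, 2↦0, 3↦8, 4↦5, 5↦8, 6↦1, 7↦1, 8↦3, 9↦2, 10↦4]  zeros at y ∈ {2}
  x = 5: [0↦6, 1↦6, 2↦1, 3↦8, 4↦0, 5↦5, 6↦7, 7↦1, 8↦4, 9↦0, 10↦6]  zeros at y ∈ {4, 9}
  x = 6: [0↦10, 1↦6, 2↦4, 3↦10, 4↦8, 5↦4, 6↦4, 7↦3, 8↦7, 9↦0, 10↦10]  zeros at y ∈ {9}
  x = 7: [0↦4, 1↦7, 2↦8, 3↦2, 4↦6, 5↦4, 6↦2, 7↦6, 8↦0, 9↦1, 10↦4]  zeros at y ∈ {8}
  x = 8: [0↦9, 1↦8, 2↦1, 3↦5, 4↦4, 5↦4, 6↦0, 7↦9, 8↦4, 9↦2, 10↦9]  zeros at y ∈ {6}
  x = 9: [0↦2, 1↦8, 2↦4, 3↦7, 4↦1, 5↦3, 6↦8, 7↦0, 8↦7, 9↦2, 10↦2]  zeros at y ∈ {7}
  x = 10: [0↦4, 1↦6, 2↦5, 3↦7, 4↦7, 5↦0, 6↦3, 7↦0, 8↦8, 9↦0, 10↦4]  zeros at y ∈ {5, 7, 9}
Collecting zeros: affine points = {(1, 8), (2, 1), (2, 7), (2, 8), (3, 3), (4, 2), (5, 4), (5, 9), (6, 9), (7, 8), (8, 6), (9, 7), (10, 5), (10, 7), (10, 9)}.
Total count |C(F_11)_aff| = 15.


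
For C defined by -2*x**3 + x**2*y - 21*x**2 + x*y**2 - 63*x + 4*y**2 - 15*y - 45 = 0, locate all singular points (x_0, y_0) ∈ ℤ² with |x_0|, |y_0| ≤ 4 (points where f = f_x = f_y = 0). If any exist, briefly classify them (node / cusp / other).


Singular points: {(-3, 3)}; classification: cusp.

Compute partial derivatives:
  f_x = -6*x**2 + 2*x*y - 42*x + y**2 - 63.
  f_y = x**2 + 2*x*y + 8*y - 15.
Scan x_0 ∈ {−4, ..., 4}. For each x_0, f_y(x_0, y) is a polynomial in y; find its integer roots y ∈ {−4, ..., 4}, then test f_x and f at those candidates.
  x = -4: f_y(-4, y) = 1; no integer root y with |y| ≤ 4.
  x = -3: f_y(-3, y) = 2*y - 6; vanishes at y ∈ {3}. (-3, 3): f_x = 0, f = 0 — SINGULAR.
  x = -2: f_y(-2, y) = 4*y - 11; no integer root y with |y| ≤ 4.
  x = -1: f_y(-1, y) = 6*y - 14; no integer root y with |y| ≤ 4.
  x = 0: f_y(0, y) = 8*y - 15; no integer root y with |y| ≤ 4.
  x = 1: f_y(1, y) = 10*y - 14; no integer root y with |y| ≤ 4.
  x = 2: f_y(2, y) = 12*y - 11; no integer root y with |y| ≤ 4.
  x = 3: f_y(3, y) = 14*y - 6; no integer root y with |y| ≤ 4.
  x = 4: f_y(4, y) = 16*y + 1; no integer root y with |y| ≤ 4.
Only singular point on the grid: (-3, 3).
Classify: substitute x = -3 + u, y = 3 + v and expand: f = -2*u**3 + u**2*v + u*v**2 + v**2.
No constant or linear terms (consistent with a singular point). Quadratic part: v**2. Cubic part: -2*u**3 + u**2*v + u*v**2.
The quadratic part v**2 is a perfect square, so there is a single (double) tangent line v = 0, i.e. y = 3. Restricting the cubic part to that line (v = 0) leaves -2*u**3 ≠ 0, so f is not divisible by v and the branch is v² ≈ 2*u**3 to lowest order — this is a cusp.
Classification: cusp.


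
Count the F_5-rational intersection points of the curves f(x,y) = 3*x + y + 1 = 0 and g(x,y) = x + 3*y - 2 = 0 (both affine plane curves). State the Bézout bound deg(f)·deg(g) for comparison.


Common zeros: {(0, 4)}; count = 1; Bézout bound = 1.

deg(f) = 1, deg(g) = 1, so Bézout bound = 1.
Scan x ∈ F_5. For each x, list the y ∈ F_5 with f(x, y) ≡ 0 and those with g(x, y) ≡ 0 (mod 5); the common zeros in that column are the intersection.
  x = 0: f ≡ 0 at y ∈ {4}; g ≡ 0 at y ∈ {4}; common: {4}.
  x = 1: f ≡ 0 at y ∈ {1}; g ≡ 0 at y ∈ {2}; common: ∅.
  x = 2: f ≡ 0 at y ∈ {3}; g ≡ 0 at y ∈ {0}; common: ∅.
  x = 3: f ≡ 0 at y ∈ {0}; g ≡ 0 at y ∈ {3}; common: ∅.
  x = 4: f ≡ 0 at y ∈ {2}; g ≡ 0 at y ∈ {1}; common: ∅.
Collecting: common zeros = {(0, 4)}, so the count is 1.
Comparison with the Bézout bound: 1 ≤ 1 = deg(f)·deg(g), as expected for curves with no common component (the bound is attained).


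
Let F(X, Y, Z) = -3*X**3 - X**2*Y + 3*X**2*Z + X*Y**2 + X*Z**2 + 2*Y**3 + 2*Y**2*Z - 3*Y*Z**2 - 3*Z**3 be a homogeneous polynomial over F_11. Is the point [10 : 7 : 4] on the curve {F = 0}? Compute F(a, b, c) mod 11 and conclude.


F(10,7,4) ≡ 9 (mod 11); P is NOT on the curve.

Evaluate F(10, 7, 4) term-by-term (mod 11).
  -3*X**3 ↦ -3·1000·1·1 = -3000
  -X**2*Y ↦ -1·100·7·1 = -700
  3*X**2*Z ↦ 3·100·1·4 = 1200
  X*Y**2 ↦ 1·10·49·1 = 490
  X*Z**2 ↦ 1·10·1·16 = 160
  2*Y**3 ↦ 2·1·343·1 = 686
  2*Y**2*Z ↦ 2·1·49·4 = 392
  -3*Y*Z**2 ↦ -3·1·7·16 = -336
  -3*Z**3 ↦ -3·1·1·64 = -192
Sum: F(10, 7, 4) = (-3000) + (-700) + (1200) + (490) + (160) + (686) + (392) + (-336) + (-192) = -1300.
Reducing mod 11: -1300 ≡ 9 (mod 11).
Since F(a, b, c) ≡ 9 ≠ 0 (mod 11), P does NOT lie on the curve.


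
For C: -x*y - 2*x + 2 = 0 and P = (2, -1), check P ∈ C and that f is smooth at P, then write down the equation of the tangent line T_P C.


Tangent line at P: -x - 2*y = 0.

Step 1: f(2, -1) = 0, so P lies on C.
Step 2: partial derivatives
  f_x(x, y) = -y - 2, f_y(x, y) = -x.
  f_x(P) = -1, f_y(P) = -2 (gradient nonzero, so P is smooth).
Step 3: tangent line at P: -1·(x − 2) + -2·(y − -1) = 0.
Expanding: -x - 2*y = 0.


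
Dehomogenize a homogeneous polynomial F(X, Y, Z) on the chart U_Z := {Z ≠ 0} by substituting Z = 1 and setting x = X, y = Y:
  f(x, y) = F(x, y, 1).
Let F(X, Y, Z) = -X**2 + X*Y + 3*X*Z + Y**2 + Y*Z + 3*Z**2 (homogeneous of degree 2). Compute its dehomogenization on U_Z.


f(x, y) = -x**2 + x*y + 3*x + y**2 + y + 3

On U_Z we set Z = 1. Each monomial c·X^i·Y^j·Z^k in F becomes c·x^i·y^j·1^k = c·x^i·y^j.
Substituting Z = 1: F(X, Y, 1) = -x**2 + x*y + 3*x + y**2 + y + 3.
Note: deg(f) ≤ deg(F) = 2; strict inequality happens when F is divisible by Z (lost terms).


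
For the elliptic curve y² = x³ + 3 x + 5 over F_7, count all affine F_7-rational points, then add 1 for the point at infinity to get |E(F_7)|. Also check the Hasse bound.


Affine points = {(1, 3), (1, 4), (4, 2), (4, 5), (6, 1), (6, 6)}; affine count = 6; |E(F_7)| = 7.

Discriminant check: Δ ∝ 4a³ + 27b² = 4·3³ + 27·5² = 4·27 + 27·25 ≡ 6 (mod 7). Nonzero ⇒ E is nonsingular.
For each x ∈ F_7, compute rhs = x³ + 3·x + 5 mod 7, then count y ∈ F_7 with y² ≡ rhs.
  x = 0: rhs = 5, matching y values: none (0 points).
  x = 1: rhs = 2, matching y values: 3, 4 (2 points).
  x = 2: rhs = 5, matching y values: none (0 points).
  x = 3: rhs = 6, matching y values: none (0 points).
  x = 4: rhs = 4, matching y values: 2, 5 (2 points).
  x = 5: rhs = 5, matching y values: none (0 points).
  x = 6: rhs = 1, matching y values: 1, 6 (2 points).
Total affine count: 6.
Full point count |E(F_7)| = 6 + 1 = 7.
Hasse bound: |7 − (7+1)| = |-1| = 1 ≤ 2√7 ≈ 5.2915 ✓.
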